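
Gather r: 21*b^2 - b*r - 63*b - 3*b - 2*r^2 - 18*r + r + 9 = 21*b^2 - 66*b - 2*r^2 + r*(-b - 17) + 9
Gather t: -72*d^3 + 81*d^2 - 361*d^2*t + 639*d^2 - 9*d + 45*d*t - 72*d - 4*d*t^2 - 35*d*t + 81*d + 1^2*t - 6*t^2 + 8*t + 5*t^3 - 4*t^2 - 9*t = -72*d^3 + 720*d^2 + 5*t^3 + t^2*(-4*d - 10) + t*(-361*d^2 + 10*d)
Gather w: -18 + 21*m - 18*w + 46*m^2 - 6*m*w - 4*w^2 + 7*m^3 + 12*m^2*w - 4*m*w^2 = 7*m^3 + 46*m^2 + 21*m + w^2*(-4*m - 4) + w*(12*m^2 - 6*m - 18) - 18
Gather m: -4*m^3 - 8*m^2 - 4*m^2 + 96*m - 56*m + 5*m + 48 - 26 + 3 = -4*m^3 - 12*m^2 + 45*m + 25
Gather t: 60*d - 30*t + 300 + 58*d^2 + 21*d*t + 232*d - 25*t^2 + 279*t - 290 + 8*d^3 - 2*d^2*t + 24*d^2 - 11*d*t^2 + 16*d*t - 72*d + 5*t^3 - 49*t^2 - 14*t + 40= 8*d^3 + 82*d^2 + 220*d + 5*t^3 + t^2*(-11*d - 74) + t*(-2*d^2 + 37*d + 235) + 50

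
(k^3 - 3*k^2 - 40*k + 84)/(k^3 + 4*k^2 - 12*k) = (k - 7)/k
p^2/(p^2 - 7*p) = p/(p - 7)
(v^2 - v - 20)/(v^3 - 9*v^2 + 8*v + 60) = (v + 4)/(v^2 - 4*v - 12)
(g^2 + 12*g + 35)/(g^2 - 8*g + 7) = (g^2 + 12*g + 35)/(g^2 - 8*g + 7)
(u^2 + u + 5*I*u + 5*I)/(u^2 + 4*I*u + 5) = (u + 1)/(u - I)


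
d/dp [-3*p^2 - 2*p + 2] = -6*p - 2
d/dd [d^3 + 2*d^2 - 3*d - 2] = 3*d^2 + 4*d - 3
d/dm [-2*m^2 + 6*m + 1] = 6 - 4*m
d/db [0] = 0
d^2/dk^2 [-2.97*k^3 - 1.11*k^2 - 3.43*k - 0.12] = -17.82*k - 2.22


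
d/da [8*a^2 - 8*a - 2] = 16*a - 8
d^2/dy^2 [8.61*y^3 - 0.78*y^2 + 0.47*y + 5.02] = 51.66*y - 1.56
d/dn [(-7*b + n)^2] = -14*b + 2*n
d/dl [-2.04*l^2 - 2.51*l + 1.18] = -4.08*l - 2.51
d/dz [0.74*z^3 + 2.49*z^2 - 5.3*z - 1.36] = 2.22*z^2 + 4.98*z - 5.3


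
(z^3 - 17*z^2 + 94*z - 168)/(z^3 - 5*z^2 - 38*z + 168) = (z - 6)/(z + 6)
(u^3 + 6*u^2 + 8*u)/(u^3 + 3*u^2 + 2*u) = (u + 4)/(u + 1)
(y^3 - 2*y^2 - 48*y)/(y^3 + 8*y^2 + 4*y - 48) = y*(y - 8)/(y^2 + 2*y - 8)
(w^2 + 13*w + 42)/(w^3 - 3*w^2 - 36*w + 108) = (w + 7)/(w^2 - 9*w + 18)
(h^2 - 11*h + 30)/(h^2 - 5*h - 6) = (h - 5)/(h + 1)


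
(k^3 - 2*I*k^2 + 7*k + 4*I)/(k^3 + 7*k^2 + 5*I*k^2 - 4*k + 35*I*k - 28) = (k^2 - 3*I*k + 4)/(k^2 + k*(7 + 4*I) + 28*I)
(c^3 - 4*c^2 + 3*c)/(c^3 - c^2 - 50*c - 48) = c*(-c^2 + 4*c - 3)/(-c^3 + c^2 + 50*c + 48)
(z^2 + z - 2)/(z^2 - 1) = (z + 2)/(z + 1)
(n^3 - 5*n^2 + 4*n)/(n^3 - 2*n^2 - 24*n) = (-n^2 + 5*n - 4)/(-n^2 + 2*n + 24)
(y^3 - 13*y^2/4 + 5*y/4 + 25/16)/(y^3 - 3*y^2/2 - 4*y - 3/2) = (8*y^2 - 30*y + 25)/(8*(y^2 - 2*y - 3))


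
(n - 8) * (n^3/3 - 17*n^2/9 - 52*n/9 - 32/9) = n^4/3 - 41*n^3/9 + 28*n^2/3 + 128*n/3 + 256/9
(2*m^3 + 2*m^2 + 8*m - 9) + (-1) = 2*m^3 + 2*m^2 + 8*m - 10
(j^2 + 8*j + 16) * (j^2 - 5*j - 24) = j^4 + 3*j^3 - 48*j^2 - 272*j - 384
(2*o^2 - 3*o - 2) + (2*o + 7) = 2*o^2 - o + 5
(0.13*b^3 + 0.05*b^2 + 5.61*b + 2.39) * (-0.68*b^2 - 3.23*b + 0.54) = -0.0884*b^5 - 0.4539*b^4 - 3.9061*b^3 - 19.7185*b^2 - 4.6903*b + 1.2906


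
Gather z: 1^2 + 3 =4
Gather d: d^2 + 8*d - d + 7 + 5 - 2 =d^2 + 7*d + 10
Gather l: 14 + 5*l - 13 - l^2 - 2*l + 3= -l^2 + 3*l + 4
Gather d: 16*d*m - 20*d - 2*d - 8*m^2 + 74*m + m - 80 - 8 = d*(16*m - 22) - 8*m^2 + 75*m - 88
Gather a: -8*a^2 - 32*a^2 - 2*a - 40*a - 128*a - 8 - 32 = -40*a^2 - 170*a - 40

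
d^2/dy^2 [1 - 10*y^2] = -20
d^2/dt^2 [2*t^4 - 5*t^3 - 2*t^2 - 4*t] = 24*t^2 - 30*t - 4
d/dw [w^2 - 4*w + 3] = 2*w - 4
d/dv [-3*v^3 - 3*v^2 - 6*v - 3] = -9*v^2 - 6*v - 6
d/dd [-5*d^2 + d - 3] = 1 - 10*d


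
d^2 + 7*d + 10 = (d + 2)*(d + 5)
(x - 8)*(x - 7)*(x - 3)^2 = x^4 - 21*x^3 + 155*x^2 - 471*x + 504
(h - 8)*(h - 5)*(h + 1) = h^3 - 12*h^2 + 27*h + 40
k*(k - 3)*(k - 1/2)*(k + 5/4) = k^4 - 9*k^3/4 - 23*k^2/8 + 15*k/8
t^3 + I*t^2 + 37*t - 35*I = (t - 5*I)*(t - I)*(t + 7*I)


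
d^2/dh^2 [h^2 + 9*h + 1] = 2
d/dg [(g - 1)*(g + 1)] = 2*g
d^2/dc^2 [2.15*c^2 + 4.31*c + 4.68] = 4.30000000000000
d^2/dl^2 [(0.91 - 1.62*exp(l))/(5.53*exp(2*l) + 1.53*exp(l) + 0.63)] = (-49.541058*exp(4*l) + 125.021134*exp(3*l) + 56.961765*exp(2*l) - 8.989659*exp(l) - 1.520127)*exp(l)/(169.112377*exp(6*l) + 140.366331*exp(5*l) + 96.633432*exp(4*l) + 35.563779*exp(3*l) + 11.008872*exp(2*l) + 1.821771*exp(l) + 0.250047)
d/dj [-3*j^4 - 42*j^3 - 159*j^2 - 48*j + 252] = -12*j^3 - 126*j^2 - 318*j - 48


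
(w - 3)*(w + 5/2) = w^2 - w/2 - 15/2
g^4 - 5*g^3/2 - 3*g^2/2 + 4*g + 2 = (g - 2)^2*(g + 1/2)*(g + 1)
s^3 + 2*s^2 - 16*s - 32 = (s - 4)*(s + 2)*(s + 4)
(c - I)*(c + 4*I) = c^2 + 3*I*c + 4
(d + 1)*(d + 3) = d^2 + 4*d + 3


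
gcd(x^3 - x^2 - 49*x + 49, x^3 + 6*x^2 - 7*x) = x^2 + 6*x - 7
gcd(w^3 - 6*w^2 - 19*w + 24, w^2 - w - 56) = w - 8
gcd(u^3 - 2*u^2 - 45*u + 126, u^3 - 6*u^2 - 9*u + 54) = u^2 - 9*u + 18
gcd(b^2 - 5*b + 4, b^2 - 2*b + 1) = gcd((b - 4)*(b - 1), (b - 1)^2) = b - 1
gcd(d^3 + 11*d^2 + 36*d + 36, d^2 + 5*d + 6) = d^2 + 5*d + 6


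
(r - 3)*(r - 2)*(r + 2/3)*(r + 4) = r^4 - r^3/3 - 44*r^2/3 + 44*r/3 + 16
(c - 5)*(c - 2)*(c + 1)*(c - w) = c^4 - c^3*w - 6*c^3 + 6*c^2*w + 3*c^2 - 3*c*w + 10*c - 10*w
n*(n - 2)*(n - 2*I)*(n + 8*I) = n^4 - 2*n^3 + 6*I*n^3 + 16*n^2 - 12*I*n^2 - 32*n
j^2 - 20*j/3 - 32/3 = (j - 8)*(j + 4/3)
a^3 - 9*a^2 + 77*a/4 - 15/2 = (a - 6)*(a - 5/2)*(a - 1/2)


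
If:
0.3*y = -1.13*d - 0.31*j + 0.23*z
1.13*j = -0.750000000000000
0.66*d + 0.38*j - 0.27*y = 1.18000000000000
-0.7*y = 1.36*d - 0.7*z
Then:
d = 0.68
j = -0.66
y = -3.65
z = -2.34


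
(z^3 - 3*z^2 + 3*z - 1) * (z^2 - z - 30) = z^5 - 4*z^4 - 24*z^3 + 86*z^2 - 89*z + 30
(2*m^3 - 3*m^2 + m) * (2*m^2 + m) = 4*m^5 - 4*m^4 - m^3 + m^2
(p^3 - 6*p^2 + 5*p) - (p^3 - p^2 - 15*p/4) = -5*p^2 + 35*p/4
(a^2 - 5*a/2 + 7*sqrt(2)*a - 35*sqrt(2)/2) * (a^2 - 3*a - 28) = a^4 - 11*a^3/2 + 7*sqrt(2)*a^3 - 77*sqrt(2)*a^2/2 - 41*a^2/2 - 287*sqrt(2)*a/2 + 70*a + 490*sqrt(2)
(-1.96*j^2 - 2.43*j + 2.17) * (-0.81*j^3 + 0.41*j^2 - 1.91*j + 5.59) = 1.5876*j^5 + 1.1647*j^4 + 0.9896*j^3 - 5.4254*j^2 - 17.7284*j + 12.1303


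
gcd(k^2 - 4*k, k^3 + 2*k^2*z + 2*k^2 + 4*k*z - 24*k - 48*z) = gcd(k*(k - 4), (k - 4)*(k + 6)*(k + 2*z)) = k - 4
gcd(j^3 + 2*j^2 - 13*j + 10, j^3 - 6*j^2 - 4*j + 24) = j - 2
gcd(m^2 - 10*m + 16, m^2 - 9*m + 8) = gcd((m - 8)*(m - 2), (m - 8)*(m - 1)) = m - 8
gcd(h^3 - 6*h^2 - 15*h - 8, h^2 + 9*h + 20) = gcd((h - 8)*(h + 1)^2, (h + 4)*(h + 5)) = 1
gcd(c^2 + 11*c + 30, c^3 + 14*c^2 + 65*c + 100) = c + 5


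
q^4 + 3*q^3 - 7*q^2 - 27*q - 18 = (q - 3)*(q + 1)*(q + 2)*(q + 3)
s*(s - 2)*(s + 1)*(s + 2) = s^4 + s^3 - 4*s^2 - 4*s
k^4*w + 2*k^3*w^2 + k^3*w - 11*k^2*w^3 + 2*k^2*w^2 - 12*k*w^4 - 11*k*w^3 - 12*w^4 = (k - 3*w)*(k + w)*(k + 4*w)*(k*w + w)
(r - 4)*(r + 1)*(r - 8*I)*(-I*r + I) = -I*r^4 - 8*r^3 + 4*I*r^3 + 32*r^2 + I*r^2 + 8*r - 4*I*r - 32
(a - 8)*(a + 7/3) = a^2 - 17*a/3 - 56/3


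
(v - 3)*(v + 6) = v^2 + 3*v - 18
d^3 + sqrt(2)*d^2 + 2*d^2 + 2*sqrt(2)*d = d*(d + 2)*(d + sqrt(2))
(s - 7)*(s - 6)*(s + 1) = s^3 - 12*s^2 + 29*s + 42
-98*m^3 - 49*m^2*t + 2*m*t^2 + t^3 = (-7*m + t)*(2*m + t)*(7*m + t)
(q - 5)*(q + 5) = q^2 - 25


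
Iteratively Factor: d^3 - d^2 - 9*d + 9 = (d - 1)*(d^2 - 9) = (d - 1)*(d + 3)*(d - 3)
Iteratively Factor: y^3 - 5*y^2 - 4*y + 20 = (y - 2)*(y^2 - 3*y - 10) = (y - 2)*(y + 2)*(y - 5)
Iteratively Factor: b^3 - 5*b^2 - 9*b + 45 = (b - 3)*(b^2 - 2*b - 15) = (b - 3)*(b + 3)*(b - 5)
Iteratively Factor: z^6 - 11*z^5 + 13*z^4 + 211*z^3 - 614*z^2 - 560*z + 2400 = (z + 2)*(z^5 - 13*z^4 + 39*z^3 + 133*z^2 - 880*z + 1200) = (z - 4)*(z + 2)*(z^4 - 9*z^3 + 3*z^2 + 145*z - 300) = (z - 5)*(z - 4)*(z + 2)*(z^3 - 4*z^2 - 17*z + 60) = (z - 5)*(z - 4)*(z - 3)*(z + 2)*(z^2 - z - 20) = (z - 5)*(z - 4)*(z - 3)*(z + 2)*(z + 4)*(z - 5)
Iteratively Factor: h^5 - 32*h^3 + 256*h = (h)*(h^4 - 32*h^2 + 256) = h*(h + 4)*(h^3 - 4*h^2 - 16*h + 64) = h*(h - 4)*(h + 4)*(h^2 - 16) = h*(h - 4)^2*(h + 4)*(h + 4)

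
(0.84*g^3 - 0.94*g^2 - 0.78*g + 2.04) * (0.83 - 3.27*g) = -2.7468*g^4 + 3.771*g^3 + 1.7704*g^2 - 7.3182*g + 1.6932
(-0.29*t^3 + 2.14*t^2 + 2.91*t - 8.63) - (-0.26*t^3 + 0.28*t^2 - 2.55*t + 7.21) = -0.03*t^3 + 1.86*t^2 + 5.46*t - 15.84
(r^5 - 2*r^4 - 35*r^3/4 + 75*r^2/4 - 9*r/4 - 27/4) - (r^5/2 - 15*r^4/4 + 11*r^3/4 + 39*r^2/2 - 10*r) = r^5/2 + 7*r^4/4 - 23*r^3/2 - 3*r^2/4 + 31*r/4 - 27/4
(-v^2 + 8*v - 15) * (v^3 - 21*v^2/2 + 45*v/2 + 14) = -v^5 + 37*v^4/2 - 243*v^3/2 + 647*v^2/2 - 451*v/2 - 210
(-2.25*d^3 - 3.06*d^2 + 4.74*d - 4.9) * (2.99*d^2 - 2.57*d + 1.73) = -6.7275*d^5 - 3.3669*d^4 + 18.1443*d^3 - 32.1266*d^2 + 20.7932*d - 8.477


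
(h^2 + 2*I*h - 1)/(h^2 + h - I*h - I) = (h^2 + 2*I*h - 1)/(h^2 + h - I*h - I)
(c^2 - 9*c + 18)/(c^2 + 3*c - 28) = (c^2 - 9*c + 18)/(c^2 + 3*c - 28)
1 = 1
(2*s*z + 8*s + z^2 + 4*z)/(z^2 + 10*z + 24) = (2*s + z)/(z + 6)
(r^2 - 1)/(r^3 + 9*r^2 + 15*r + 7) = (r - 1)/(r^2 + 8*r + 7)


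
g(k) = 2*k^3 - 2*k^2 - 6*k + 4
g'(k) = 6*k^2 - 4*k - 6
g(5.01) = 175.24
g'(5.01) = 124.56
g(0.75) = -0.78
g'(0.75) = -5.62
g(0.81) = -1.11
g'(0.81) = -5.30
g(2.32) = 4.29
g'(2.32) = 17.01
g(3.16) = 28.18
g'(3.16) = 41.27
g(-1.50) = 1.75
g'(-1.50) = 13.50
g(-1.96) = -6.98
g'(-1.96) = 24.89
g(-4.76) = -228.46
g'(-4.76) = 148.99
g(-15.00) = -7106.00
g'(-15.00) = 1404.00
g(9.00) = 1246.00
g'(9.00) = 444.00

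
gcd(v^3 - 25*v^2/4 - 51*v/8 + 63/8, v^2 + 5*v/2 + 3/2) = v + 3/2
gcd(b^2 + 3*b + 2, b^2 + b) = b + 1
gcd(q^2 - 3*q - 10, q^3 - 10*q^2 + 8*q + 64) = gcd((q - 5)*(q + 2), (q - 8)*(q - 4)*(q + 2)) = q + 2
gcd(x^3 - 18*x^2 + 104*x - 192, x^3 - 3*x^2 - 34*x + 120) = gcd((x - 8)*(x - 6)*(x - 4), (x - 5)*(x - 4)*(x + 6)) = x - 4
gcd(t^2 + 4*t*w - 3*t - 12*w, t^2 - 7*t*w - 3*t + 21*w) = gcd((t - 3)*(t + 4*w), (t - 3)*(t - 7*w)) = t - 3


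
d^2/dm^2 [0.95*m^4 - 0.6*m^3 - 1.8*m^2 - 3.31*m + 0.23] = 11.4*m^2 - 3.6*m - 3.6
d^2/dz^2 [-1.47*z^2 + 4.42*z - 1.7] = -2.94000000000000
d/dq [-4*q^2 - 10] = -8*q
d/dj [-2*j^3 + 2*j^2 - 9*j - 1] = -6*j^2 + 4*j - 9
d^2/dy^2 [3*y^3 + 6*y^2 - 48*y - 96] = 18*y + 12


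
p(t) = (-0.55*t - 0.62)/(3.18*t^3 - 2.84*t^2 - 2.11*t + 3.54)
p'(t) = (-0.55*t - 0.62)*(-9.54*t^2 + 5.68*t + 2.11)/(3.18*t^3 - 2.84*t^2 - 2.11*t + 3.54)^2 - 0.55/(3.18*t^3 - 2.84*t^2 - 2.11*t + 3.54)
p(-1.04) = 0.05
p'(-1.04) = 1.41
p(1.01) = -0.66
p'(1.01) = 0.39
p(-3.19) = -0.01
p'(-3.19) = -0.00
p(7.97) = -0.00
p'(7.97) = 0.00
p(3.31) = -0.03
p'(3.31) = 0.02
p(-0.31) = -0.12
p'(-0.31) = -0.13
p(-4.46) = -0.01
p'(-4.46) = -0.00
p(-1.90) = -0.02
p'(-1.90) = -0.01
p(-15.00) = -0.00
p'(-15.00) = -0.00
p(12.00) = -0.00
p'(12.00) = 0.00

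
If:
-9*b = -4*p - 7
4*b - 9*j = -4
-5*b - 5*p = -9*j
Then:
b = 51/49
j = 400/441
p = 29/49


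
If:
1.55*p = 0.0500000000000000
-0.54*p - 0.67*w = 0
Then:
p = 0.03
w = -0.03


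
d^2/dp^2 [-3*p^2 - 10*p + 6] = -6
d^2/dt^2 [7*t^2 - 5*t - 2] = 14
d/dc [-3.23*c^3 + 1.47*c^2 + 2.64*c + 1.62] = -9.69*c^2 + 2.94*c + 2.64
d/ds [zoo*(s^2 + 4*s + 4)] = zoo*(s + 2)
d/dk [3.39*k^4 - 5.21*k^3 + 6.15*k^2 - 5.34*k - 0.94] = 13.56*k^3 - 15.63*k^2 + 12.3*k - 5.34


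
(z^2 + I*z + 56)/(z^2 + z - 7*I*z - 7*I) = (z + 8*I)/(z + 1)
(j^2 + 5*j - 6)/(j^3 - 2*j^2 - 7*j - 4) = (-j^2 - 5*j + 6)/(-j^3 + 2*j^2 + 7*j + 4)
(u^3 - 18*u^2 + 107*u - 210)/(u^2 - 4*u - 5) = (u^2 - 13*u + 42)/(u + 1)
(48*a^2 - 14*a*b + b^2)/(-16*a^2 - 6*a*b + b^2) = (-6*a + b)/(2*a + b)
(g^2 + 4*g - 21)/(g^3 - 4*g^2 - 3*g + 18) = (g + 7)/(g^2 - g - 6)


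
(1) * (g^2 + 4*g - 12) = g^2 + 4*g - 12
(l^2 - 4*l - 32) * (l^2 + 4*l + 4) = l^4 - 44*l^2 - 144*l - 128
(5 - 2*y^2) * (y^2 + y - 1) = -2*y^4 - 2*y^3 + 7*y^2 + 5*y - 5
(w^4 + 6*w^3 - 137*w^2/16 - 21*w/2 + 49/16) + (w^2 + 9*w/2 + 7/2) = w^4 + 6*w^3 - 121*w^2/16 - 6*w + 105/16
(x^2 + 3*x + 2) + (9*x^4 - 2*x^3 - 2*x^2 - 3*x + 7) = 9*x^4 - 2*x^3 - x^2 + 9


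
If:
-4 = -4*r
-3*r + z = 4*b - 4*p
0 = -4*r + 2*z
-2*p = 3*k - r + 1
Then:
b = p - 1/4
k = -2*p/3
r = 1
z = 2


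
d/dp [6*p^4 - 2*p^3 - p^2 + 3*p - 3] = 24*p^3 - 6*p^2 - 2*p + 3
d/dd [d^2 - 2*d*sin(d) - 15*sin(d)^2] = -2*d*cos(d) + 2*d - 2*sin(d) - 15*sin(2*d)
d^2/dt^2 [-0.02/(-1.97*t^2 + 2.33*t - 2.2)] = (-0.155236*t^2 + 0.183604*t + 0.02*(3.94*t - 2.33)*(7.88*t - 4.66) - 0.17336)/(1.97*t^2 - 2.33*t + 2.2)^3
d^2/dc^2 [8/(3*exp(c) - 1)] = (72*exp(c) + 24)*exp(c)/(3*exp(c) - 1)^3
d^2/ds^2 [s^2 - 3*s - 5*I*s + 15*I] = 2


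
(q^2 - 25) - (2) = q^2 - 27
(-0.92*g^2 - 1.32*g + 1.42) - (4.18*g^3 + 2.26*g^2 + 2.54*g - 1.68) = -4.18*g^3 - 3.18*g^2 - 3.86*g + 3.1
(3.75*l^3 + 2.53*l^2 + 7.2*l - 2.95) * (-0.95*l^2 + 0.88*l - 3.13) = -3.5625*l^5 + 0.8965*l^4 - 16.3511*l^3 + 1.2196*l^2 - 25.132*l + 9.2335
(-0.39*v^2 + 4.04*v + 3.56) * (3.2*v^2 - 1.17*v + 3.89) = -1.248*v^4 + 13.3843*v^3 + 5.1481*v^2 + 11.5504*v + 13.8484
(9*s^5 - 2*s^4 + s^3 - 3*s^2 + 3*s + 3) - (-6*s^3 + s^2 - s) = 9*s^5 - 2*s^4 + 7*s^3 - 4*s^2 + 4*s + 3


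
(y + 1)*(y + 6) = y^2 + 7*y + 6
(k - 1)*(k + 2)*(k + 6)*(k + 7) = k^4 + 14*k^3 + 53*k^2 + 16*k - 84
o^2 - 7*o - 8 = (o - 8)*(o + 1)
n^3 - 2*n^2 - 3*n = n*(n - 3)*(n + 1)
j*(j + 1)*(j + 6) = j^3 + 7*j^2 + 6*j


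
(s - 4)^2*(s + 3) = s^3 - 5*s^2 - 8*s + 48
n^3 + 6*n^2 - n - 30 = (n - 2)*(n + 3)*(n + 5)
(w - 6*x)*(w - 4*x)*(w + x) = w^3 - 9*w^2*x + 14*w*x^2 + 24*x^3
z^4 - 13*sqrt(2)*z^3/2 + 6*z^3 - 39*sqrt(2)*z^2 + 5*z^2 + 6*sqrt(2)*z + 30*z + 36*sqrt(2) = (z + 6)*(z - 6*sqrt(2))*(z - sqrt(2))*(z + sqrt(2)/2)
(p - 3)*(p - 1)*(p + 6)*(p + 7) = p^4 + 9*p^3 - 7*p^2 - 129*p + 126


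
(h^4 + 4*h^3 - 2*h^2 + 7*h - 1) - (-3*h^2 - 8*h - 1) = h^4 + 4*h^3 + h^2 + 15*h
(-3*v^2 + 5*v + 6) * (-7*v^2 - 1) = 21*v^4 - 35*v^3 - 39*v^2 - 5*v - 6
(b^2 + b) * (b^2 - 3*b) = b^4 - 2*b^3 - 3*b^2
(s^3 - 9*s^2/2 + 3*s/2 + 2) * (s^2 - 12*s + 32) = s^5 - 33*s^4/2 + 175*s^3/2 - 160*s^2 + 24*s + 64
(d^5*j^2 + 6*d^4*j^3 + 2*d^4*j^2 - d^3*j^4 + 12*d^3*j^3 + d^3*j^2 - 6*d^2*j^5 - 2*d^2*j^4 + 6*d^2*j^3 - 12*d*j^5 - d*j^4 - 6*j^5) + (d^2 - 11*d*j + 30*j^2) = d^5*j^2 + 6*d^4*j^3 + 2*d^4*j^2 - d^3*j^4 + 12*d^3*j^3 + d^3*j^2 - 6*d^2*j^5 - 2*d^2*j^4 + 6*d^2*j^3 + d^2 - 12*d*j^5 - d*j^4 - 11*d*j - 6*j^5 + 30*j^2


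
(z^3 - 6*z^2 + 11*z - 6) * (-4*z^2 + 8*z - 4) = -4*z^5 + 32*z^4 - 96*z^3 + 136*z^2 - 92*z + 24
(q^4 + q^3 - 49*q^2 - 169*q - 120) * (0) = 0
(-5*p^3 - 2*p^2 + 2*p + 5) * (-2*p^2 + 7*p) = 10*p^5 - 31*p^4 - 18*p^3 + 4*p^2 + 35*p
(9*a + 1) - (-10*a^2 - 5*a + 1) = 10*a^2 + 14*a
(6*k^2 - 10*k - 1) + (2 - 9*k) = 6*k^2 - 19*k + 1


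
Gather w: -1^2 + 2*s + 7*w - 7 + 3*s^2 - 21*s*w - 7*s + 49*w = 3*s^2 - 5*s + w*(56 - 21*s) - 8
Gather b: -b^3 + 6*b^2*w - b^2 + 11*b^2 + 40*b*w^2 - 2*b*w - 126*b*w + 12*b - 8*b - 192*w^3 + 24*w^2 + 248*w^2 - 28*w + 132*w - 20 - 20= -b^3 + b^2*(6*w + 10) + b*(40*w^2 - 128*w + 4) - 192*w^3 + 272*w^2 + 104*w - 40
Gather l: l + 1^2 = l + 1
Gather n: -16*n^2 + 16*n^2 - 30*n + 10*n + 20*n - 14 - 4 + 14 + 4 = 0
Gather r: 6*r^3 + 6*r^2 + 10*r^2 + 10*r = 6*r^3 + 16*r^2 + 10*r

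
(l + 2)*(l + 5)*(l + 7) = l^3 + 14*l^2 + 59*l + 70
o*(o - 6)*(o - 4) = o^3 - 10*o^2 + 24*o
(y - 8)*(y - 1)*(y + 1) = y^3 - 8*y^2 - y + 8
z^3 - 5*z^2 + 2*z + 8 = (z - 4)*(z - 2)*(z + 1)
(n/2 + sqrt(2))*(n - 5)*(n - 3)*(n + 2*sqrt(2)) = n^4/2 - 4*n^3 + 2*sqrt(2)*n^3 - 16*sqrt(2)*n^2 + 23*n^2/2 - 32*n + 30*sqrt(2)*n + 60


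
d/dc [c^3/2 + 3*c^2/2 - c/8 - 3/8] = 3*c^2/2 + 3*c - 1/8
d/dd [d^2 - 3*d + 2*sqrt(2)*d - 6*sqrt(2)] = 2*d - 3 + 2*sqrt(2)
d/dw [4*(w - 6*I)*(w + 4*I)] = 8*w - 8*I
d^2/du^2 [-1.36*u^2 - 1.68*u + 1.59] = -2.72000000000000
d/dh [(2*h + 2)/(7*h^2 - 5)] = 2*(7*h^2 - 14*h*(h + 1) - 5)/(7*h^2 - 5)^2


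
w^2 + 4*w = w*(w + 4)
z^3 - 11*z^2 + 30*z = z*(z - 6)*(z - 5)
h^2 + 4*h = h*(h + 4)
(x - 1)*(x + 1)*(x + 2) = x^3 + 2*x^2 - x - 2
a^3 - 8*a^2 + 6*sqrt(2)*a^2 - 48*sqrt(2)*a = a*(a - 8)*(a + 6*sqrt(2))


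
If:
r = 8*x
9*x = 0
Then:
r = 0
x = 0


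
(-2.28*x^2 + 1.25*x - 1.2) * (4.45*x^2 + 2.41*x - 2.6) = -10.146*x^4 + 0.0677000000000003*x^3 + 3.6005*x^2 - 6.142*x + 3.12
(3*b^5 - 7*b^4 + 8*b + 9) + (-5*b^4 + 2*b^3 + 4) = 3*b^5 - 12*b^4 + 2*b^3 + 8*b + 13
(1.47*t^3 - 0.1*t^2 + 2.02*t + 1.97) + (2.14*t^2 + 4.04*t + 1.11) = 1.47*t^3 + 2.04*t^2 + 6.06*t + 3.08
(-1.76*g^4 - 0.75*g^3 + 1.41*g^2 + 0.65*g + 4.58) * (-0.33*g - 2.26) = 0.5808*g^5 + 4.2251*g^4 + 1.2297*g^3 - 3.4011*g^2 - 2.9804*g - 10.3508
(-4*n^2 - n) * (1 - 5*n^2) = 20*n^4 + 5*n^3 - 4*n^2 - n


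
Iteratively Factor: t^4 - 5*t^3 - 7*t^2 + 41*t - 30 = (t - 5)*(t^3 - 7*t + 6) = (t - 5)*(t + 3)*(t^2 - 3*t + 2) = (t - 5)*(t - 1)*(t + 3)*(t - 2)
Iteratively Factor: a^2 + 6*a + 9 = (a + 3)*(a + 3)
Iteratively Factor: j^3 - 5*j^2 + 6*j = (j)*(j^2 - 5*j + 6) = j*(j - 3)*(j - 2)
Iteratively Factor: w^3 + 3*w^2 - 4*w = (w + 4)*(w^2 - w) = (w - 1)*(w + 4)*(w)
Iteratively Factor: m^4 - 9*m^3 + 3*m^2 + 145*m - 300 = (m - 5)*(m^3 - 4*m^2 - 17*m + 60) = (m - 5)*(m - 3)*(m^2 - m - 20) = (m - 5)*(m - 3)*(m + 4)*(m - 5)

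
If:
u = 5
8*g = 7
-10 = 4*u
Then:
No Solution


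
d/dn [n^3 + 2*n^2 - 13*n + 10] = 3*n^2 + 4*n - 13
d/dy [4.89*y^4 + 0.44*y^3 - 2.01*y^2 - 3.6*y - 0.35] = 19.56*y^3 + 1.32*y^2 - 4.02*y - 3.6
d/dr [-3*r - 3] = -3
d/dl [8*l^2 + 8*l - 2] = 16*l + 8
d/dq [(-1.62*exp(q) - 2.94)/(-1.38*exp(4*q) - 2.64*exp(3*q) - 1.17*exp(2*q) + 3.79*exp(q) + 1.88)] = (-6.7068*exp(4*q) - 24.7824*exp(3*q) - 25.1802*exp(2*q) - 6.8796*exp(q) + 8.097)*exp(q)/(1.9044*exp(8*q) + 7.2864*exp(7*q) + 10.1988*exp(6*q) - 4.2828*exp(5*q) - 23.8311*exp(4*q) - 18.795*exp(3*q) + 9.9649*exp(2*q) + 14.2504*exp(q) + 3.5344)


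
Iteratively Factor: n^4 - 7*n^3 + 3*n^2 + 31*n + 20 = (n - 4)*(n^3 - 3*n^2 - 9*n - 5) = (n - 4)*(n + 1)*(n^2 - 4*n - 5) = (n - 4)*(n + 1)^2*(n - 5)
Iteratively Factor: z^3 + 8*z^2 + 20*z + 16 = (z + 4)*(z^2 + 4*z + 4) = (z + 2)*(z + 4)*(z + 2)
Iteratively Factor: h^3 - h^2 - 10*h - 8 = (h + 1)*(h^2 - 2*h - 8) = (h - 4)*(h + 1)*(h + 2)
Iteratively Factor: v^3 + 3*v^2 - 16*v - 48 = (v - 4)*(v^2 + 7*v + 12) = (v - 4)*(v + 4)*(v + 3)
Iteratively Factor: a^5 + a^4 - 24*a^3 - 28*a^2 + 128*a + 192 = (a + 2)*(a^4 - a^3 - 22*a^2 + 16*a + 96) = (a - 3)*(a + 2)*(a^3 + 2*a^2 - 16*a - 32) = (a - 4)*(a - 3)*(a + 2)*(a^2 + 6*a + 8) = (a - 4)*(a - 3)*(a + 2)*(a + 4)*(a + 2)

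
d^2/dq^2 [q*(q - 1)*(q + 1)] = 6*q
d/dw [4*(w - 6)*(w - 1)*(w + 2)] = 12*w^2 - 40*w - 32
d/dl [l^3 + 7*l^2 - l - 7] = 3*l^2 + 14*l - 1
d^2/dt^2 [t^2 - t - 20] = 2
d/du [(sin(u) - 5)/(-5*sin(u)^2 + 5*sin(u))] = (cos(u)/5 - 2/tan(u) + cos(u)/sin(u)^2)/(sin(u) - 1)^2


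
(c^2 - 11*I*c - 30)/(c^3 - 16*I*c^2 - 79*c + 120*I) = (c - 6*I)/(c^2 - 11*I*c - 24)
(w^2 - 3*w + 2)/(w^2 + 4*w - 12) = (w - 1)/(w + 6)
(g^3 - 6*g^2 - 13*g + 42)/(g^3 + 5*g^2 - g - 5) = (g^3 - 6*g^2 - 13*g + 42)/(g^3 + 5*g^2 - g - 5)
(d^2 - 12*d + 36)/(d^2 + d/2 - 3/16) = 16*(d^2 - 12*d + 36)/(16*d^2 + 8*d - 3)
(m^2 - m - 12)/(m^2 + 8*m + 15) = (m - 4)/(m + 5)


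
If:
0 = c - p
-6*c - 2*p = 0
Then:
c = 0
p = 0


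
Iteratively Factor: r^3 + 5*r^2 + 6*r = (r)*(r^2 + 5*r + 6) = r*(r + 2)*(r + 3)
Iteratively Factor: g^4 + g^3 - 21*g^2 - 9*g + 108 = (g + 4)*(g^3 - 3*g^2 - 9*g + 27) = (g - 3)*(g + 4)*(g^2 - 9) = (g - 3)*(g + 3)*(g + 4)*(g - 3)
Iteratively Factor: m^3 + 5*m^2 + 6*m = (m + 3)*(m^2 + 2*m) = (m + 2)*(m + 3)*(m)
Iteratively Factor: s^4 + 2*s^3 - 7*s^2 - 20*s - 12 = (s + 2)*(s^3 - 7*s - 6) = (s + 1)*(s + 2)*(s^2 - s - 6) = (s - 3)*(s + 1)*(s + 2)*(s + 2)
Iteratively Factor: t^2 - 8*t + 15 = (t - 5)*(t - 3)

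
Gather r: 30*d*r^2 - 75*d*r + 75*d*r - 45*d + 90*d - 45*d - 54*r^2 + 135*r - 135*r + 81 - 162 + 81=r^2*(30*d - 54)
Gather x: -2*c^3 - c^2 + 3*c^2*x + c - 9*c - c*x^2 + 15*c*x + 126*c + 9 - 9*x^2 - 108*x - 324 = -2*c^3 - c^2 + 118*c + x^2*(-c - 9) + x*(3*c^2 + 15*c - 108) - 315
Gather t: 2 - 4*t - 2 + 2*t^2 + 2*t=2*t^2 - 2*t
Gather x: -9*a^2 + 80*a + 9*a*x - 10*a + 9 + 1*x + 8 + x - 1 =-9*a^2 + 70*a + x*(9*a + 2) + 16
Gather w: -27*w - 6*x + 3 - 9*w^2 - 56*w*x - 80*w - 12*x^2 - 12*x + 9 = -9*w^2 + w*(-56*x - 107) - 12*x^2 - 18*x + 12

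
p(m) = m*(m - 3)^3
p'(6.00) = 189.00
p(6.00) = 162.00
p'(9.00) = 1188.00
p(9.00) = 1944.00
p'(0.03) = -25.40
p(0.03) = -0.79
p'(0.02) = -25.93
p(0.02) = -0.53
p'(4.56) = 37.09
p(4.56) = 17.31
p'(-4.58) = -1224.97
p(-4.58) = 1994.68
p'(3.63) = 4.57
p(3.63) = 0.91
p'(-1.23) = -141.71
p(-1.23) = 93.09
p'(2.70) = 0.70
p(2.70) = -0.07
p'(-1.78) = -231.23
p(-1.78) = 194.40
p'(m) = 3*m*(m - 3)^2 + (m - 3)^3 = (m - 3)^2*(4*m - 3)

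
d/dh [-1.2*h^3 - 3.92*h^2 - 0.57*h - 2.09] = -3.6*h^2 - 7.84*h - 0.57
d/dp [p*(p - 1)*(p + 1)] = 3*p^2 - 1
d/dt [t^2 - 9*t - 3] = 2*t - 9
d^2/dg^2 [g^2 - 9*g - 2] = 2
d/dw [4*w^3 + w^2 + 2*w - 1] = 12*w^2 + 2*w + 2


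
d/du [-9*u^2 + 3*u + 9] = 3 - 18*u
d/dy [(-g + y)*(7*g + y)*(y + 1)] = -7*g^2 + 12*g*y + 6*g + 3*y^2 + 2*y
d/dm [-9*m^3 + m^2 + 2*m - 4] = -27*m^2 + 2*m + 2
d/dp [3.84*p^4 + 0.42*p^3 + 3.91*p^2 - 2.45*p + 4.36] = 15.36*p^3 + 1.26*p^2 + 7.82*p - 2.45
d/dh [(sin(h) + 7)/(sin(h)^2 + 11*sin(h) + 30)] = (-14*sin(h) + cos(h)^2 - 48)*cos(h)/(sin(h)^2 + 11*sin(h) + 30)^2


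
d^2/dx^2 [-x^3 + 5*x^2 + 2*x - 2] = 10 - 6*x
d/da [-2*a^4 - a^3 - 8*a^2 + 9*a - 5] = -8*a^3 - 3*a^2 - 16*a + 9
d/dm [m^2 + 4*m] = 2*m + 4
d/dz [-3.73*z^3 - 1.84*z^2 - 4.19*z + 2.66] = -11.19*z^2 - 3.68*z - 4.19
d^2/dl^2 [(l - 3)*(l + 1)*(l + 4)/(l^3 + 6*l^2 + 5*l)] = 8*(-l^3 - 9*l^2 - 45*l - 75)/(l^3*(l^3 + 15*l^2 + 75*l + 125))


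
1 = 1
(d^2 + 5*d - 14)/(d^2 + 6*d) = (d^2 + 5*d - 14)/(d*(d + 6))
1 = 1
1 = 1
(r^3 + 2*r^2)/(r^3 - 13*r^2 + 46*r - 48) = r^2*(r + 2)/(r^3 - 13*r^2 + 46*r - 48)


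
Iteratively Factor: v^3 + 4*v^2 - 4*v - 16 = (v + 2)*(v^2 + 2*v - 8) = (v + 2)*(v + 4)*(v - 2)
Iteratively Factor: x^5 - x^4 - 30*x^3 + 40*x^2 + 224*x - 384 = (x + 4)*(x^4 - 5*x^3 - 10*x^2 + 80*x - 96) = (x + 4)^2*(x^3 - 9*x^2 + 26*x - 24) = (x - 3)*(x + 4)^2*(x^2 - 6*x + 8) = (x - 4)*(x - 3)*(x + 4)^2*(x - 2)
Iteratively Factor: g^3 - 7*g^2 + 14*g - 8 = (g - 2)*(g^2 - 5*g + 4) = (g - 2)*(g - 1)*(g - 4)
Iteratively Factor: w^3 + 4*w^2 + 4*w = (w)*(w^2 + 4*w + 4) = w*(w + 2)*(w + 2)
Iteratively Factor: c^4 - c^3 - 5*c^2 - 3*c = (c - 3)*(c^3 + 2*c^2 + c) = (c - 3)*(c + 1)*(c^2 + c) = c*(c - 3)*(c + 1)*(c + 1)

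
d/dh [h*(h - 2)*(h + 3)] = 3*h^2 + 2*h - 6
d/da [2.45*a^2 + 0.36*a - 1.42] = 4.9*a + 0.36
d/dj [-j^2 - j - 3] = -2*j - 1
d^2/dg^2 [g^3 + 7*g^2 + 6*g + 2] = 6*g + 14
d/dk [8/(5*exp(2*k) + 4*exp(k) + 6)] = (-80*exp(k) - 32)*exp(k)/(5*exp(2*k) + 4*exp(k) + 6)^2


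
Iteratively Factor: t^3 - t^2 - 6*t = (t + 2)*(t^2 - 3*t) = (t - 3)*(t + 2)*(t)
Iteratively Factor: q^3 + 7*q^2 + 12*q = (q + 4)*(q^2 + 3*q) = q*(q + 4)*(q + 3)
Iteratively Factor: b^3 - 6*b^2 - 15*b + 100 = (b + 4)*(b^2 - 10*b + 25) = (b - 5)*(b + 4)*(b - 5)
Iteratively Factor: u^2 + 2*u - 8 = (u + 4)*(u - 2)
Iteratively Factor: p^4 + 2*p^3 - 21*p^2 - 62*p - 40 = (p + 2)*(p^3 - 21*p - 20) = (p + 1)*(p + 2)*(p^2 - p - 20) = (p + 1)*(p + 2)*(p + 4)*(p - 5)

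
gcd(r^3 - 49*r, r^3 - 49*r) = r^3 - 49*r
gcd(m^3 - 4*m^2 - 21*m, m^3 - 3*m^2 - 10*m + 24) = m + 3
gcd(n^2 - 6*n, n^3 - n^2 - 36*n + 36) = n - 6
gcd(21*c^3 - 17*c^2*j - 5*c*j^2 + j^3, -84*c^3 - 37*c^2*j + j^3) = 21*c^2 + 4*c*j - j^2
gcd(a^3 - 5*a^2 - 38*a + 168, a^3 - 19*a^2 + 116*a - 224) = a^2 - 11*a + 28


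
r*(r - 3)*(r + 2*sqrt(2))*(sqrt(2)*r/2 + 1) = sqrt(2)*r^4/2 - 3*sqrt(2)*r^3/2 + 3*r^3 - 9*r^2 + 2*sqrt(2)*r^2 - 6*sqrt(2)*r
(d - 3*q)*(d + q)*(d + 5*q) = d^3 + 3*d^2*q - 13*d*q^2 - 15*q^3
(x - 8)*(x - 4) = x^2 - 12*x + 32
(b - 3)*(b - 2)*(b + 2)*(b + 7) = b^4 + 4*b^3 - 25*b^2 - 16*b + 84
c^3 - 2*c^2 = c^2*(c - 2)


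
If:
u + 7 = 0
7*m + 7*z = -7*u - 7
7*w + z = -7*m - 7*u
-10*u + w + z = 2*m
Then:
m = 575/27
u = -7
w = -109/9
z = -413/27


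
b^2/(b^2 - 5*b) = b/(b - 5)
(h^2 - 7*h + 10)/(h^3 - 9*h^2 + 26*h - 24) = (h - 5)/(h^2 - 7*h + 12)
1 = 1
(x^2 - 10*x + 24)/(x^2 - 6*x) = (x - 4)/x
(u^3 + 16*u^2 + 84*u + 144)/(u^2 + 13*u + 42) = (u^2 + 10*u + 24)/(u + 7)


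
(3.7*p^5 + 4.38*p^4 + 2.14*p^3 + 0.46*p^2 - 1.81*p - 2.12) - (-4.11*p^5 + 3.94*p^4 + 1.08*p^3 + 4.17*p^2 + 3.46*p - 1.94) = 7.81*p^5 + 0.44*p^4 + 1.06*p^3 - 3.71*p^2 - 5.27*p - 0.18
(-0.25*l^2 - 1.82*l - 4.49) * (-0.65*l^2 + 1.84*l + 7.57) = 0.1625*l^4 + 0.723*l^3 - 2.3228*l^2 - 22.039*l - 33.9893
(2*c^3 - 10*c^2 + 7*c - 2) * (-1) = -2*c^3 + 10*c^2 - 7*c + 2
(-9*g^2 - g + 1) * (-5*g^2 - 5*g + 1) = 45*g^4 + 50*g^3 - 9*g^2 - 6*g + 1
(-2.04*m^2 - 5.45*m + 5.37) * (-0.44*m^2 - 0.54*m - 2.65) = 0.8976*m^4 + 3.4996*m^3 + 5.9862*m^2 + 11.5427*m - 14.2305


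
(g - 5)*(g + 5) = g^2 - 25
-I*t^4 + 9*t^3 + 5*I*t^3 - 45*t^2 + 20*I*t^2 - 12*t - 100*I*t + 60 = (t - 5)*(t + 2*I)*(t + 6*I)*(-I*t + 1)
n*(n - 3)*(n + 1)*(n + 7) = n^4 + 5*n^3 - 17*n^2 - 21*n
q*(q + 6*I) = q^2 + 6*I*q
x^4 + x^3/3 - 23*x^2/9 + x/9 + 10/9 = (x - 1)^2*(x + 2/3)*(x + 5/3)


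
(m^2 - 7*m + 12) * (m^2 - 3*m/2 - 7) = m^4 - 17*m^3/2 + 31*m^2/2 + 31*m - 84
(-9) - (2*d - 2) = -2*d - 7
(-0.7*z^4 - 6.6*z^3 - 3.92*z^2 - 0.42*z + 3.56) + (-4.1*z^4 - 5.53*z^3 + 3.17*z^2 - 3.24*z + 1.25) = -4.8*z^4 - 12.13*z^3 - 0.75*z^2 - 3.66*z + 4.81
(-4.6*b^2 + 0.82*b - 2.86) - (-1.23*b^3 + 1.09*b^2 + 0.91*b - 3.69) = 1.23*b^3 - 5.69*b^2 - 0.0900000000000001*b + 0.83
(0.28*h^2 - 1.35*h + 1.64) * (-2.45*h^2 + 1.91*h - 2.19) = -0.686*h^4 + 3.8423*h^3 - 7.2097*h^2 + 6.0889*h - 3.5916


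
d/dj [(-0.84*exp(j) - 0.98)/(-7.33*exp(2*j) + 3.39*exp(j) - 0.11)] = (-6.1572*exp(2*j) - 14.3668*exp(j) + 3.4146)*exp(j)/(53.7289*exp(4*j) - 49.6974*exp(3*j) + 13.1047*exp(2*j) - 0.7458*exp(j) + 0.0121)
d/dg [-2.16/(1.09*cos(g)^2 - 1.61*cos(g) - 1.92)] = (3.4776 - 4.7088*cos(g))*sin(g)/(-1.09*cos(g)^2 + 1.61*cos(g) + 1.92)^2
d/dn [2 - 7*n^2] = -14*n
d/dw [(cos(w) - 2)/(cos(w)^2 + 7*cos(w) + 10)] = (cos(w)^2 - 4*cos(w) - 24)*sin(w)/(cos(w)^2 + 7*cos(w) + 10)^2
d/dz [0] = 0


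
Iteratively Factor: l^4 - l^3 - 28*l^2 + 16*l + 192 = (l + 4)*(l^3 - 5*l^2 - 8*l + 48) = (l - 4)*(l + 4)*(l^2 - l - 12) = (l - 4)^2*(l + 4)*(l + 3)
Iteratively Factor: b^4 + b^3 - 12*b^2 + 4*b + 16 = (b + 4)*(b^3 - 3*b^2 + 4) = (b - 2)*(b + 4)*(b^2 - b - 2) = (b - 2)^2*(b + 4)*(b + 1)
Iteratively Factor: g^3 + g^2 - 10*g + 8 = (g - 1)*(g^2 + 2*g - 8) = (g - 1)*(g + 4)*(g - 2)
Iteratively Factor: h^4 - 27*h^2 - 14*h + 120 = (h + 4)*(h^3 - 4*h^2 - 11*h + 30) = (h + 3)*(h + 4)*(h^2 - 7*h + 10) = (h - 5)*(h + 3)*(h + 4)*(h - 2)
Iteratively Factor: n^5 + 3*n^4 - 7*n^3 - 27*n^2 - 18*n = (n + 1)*(n^4 + 2*n^3 - 9*n^2 - 18*n) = (n - 3)*(n + 1)*(n^3 + 5*n^2 + 6*n) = n*(n - 3)*(n + 1)*(n^2 + 5*n + 6) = n*(n - 3)*(n + 1)*(n + 3)*(n + 2)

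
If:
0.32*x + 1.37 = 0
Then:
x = -4.28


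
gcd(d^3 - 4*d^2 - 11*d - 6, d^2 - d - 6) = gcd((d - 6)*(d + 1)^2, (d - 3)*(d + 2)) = 1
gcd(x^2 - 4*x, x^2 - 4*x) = x^2 - 4*x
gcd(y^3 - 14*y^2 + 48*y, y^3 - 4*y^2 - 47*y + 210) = y - 6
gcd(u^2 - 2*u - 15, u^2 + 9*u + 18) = u + 3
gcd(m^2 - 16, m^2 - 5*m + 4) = m - 4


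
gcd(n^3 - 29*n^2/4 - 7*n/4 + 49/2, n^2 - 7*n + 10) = n - 2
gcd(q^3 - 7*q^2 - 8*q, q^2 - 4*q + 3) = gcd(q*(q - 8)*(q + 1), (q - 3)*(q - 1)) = 1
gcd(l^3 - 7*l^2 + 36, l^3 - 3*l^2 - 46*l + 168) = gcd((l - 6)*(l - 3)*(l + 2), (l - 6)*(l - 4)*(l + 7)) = l - 6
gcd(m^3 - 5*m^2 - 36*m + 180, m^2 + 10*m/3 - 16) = m + 6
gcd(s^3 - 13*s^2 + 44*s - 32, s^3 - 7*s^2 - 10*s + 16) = s^2 - 9*s + 8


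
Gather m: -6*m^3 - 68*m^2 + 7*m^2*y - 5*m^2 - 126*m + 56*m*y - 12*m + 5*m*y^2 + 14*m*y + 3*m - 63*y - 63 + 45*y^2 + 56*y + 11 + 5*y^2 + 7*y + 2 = -6*m^3 + m^2*(7*y - 73) + m*(5*y^2 + 70*y - 135) + 50*y^2 - 50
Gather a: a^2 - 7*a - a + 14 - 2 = a^2 - 8*a + 12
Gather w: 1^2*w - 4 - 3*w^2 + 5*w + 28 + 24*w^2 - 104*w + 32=21*w^2 - 98*w + 56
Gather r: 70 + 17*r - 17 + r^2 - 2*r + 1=r^2 + 15*r + 54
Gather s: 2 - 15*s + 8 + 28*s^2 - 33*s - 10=28*s^2 - 48*s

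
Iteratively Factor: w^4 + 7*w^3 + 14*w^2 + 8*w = (w + 2)*(w^3 + 5*w^2 + 4*w) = (w + 1)*(w + 2)*(w^2 + 4*w) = w*(w + 1)*(w + 2)*(w + 4)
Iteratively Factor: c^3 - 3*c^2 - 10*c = (c + 2)*(c^2 - 5*c) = c*(c + 2)*(c - 5)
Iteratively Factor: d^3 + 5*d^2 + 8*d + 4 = (d + 1)*(d^2 + 4*d + 4) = (d + 1)*(d + 2)*(d + 2)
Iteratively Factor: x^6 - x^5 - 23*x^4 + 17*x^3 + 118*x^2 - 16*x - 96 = (x - 3)*(x^5 + 2*x^4 - 17*x^3 - 34*x^2 + 16*x + 32) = (x - 3)*(x + 4)*(x^4 - 2*x^3 - 9*x^2 + 2*x + 8) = (x - 4)*(x - 3)*(x + 4)*(x^3 + 2*x^2 - x - 2) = (x - 4)*(x - 3)*(x + 1)*(x + 4)*(x^2 + x - 2) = (x - 4)*(x - 3)*(x + 1)*(x + 2)*(x + 4)*(x - 1)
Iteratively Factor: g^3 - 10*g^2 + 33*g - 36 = (g - 4)*(g^2 - 6*g + 9) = (g - 4)*(g - 3)*(g - 3)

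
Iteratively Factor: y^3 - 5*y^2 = (y)*(y^2 - 5*y) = y*(y - 5)*(y)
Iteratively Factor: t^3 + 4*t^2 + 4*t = (t)*(t^2 + 4*t + 4) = t*(t + 2)*(t + 2)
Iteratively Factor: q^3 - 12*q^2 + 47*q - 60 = (q - 4)*(q^2 - 8*q + 15) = (q - 4)*(q - 3)*(q - 5)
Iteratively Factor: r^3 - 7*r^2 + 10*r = (r - 5)*(r^2 - 2*r) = (r - 5)*(r - 2)*(r)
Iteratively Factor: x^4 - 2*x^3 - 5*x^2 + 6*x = (x + 2)*(x^3 - 4*x^2 + 3*x) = (x - 1)*(x + 2)*(x^2 - 3*x) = (x - 3)*(x - 1)*(x + 2)*(x)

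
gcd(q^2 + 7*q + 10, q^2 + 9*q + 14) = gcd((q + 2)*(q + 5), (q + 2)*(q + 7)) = q + 2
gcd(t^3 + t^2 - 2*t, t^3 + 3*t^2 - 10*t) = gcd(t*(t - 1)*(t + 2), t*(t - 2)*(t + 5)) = t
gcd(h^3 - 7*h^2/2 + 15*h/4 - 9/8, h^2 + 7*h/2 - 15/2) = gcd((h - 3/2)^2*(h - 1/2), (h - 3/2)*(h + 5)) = h - 3/2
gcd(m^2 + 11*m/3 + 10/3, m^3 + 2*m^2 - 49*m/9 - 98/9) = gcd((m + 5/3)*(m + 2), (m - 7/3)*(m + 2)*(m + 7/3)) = m + 2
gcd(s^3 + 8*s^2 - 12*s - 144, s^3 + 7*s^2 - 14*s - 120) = s^2 + 2*s - 24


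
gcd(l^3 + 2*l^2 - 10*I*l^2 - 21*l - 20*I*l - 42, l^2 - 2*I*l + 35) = l - 7*I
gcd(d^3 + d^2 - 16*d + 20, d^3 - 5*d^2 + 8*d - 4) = d^2 - 4*d + 4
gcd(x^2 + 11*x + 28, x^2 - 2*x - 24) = x + 4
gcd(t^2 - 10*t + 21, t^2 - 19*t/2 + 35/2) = t - 7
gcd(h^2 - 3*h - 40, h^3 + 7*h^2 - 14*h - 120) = h + 5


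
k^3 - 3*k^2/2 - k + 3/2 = (k - 3/2)*(k - 1)*(k + 1)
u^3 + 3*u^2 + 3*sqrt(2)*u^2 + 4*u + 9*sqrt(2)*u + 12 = (u + 3)*(u + sqrt(2))*(u + 2*sqrt(2))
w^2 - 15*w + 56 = (w - 8)*(w - 7)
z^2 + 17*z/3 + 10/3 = (z + 2/3)*(z + 5)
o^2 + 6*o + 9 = (o + 3)^2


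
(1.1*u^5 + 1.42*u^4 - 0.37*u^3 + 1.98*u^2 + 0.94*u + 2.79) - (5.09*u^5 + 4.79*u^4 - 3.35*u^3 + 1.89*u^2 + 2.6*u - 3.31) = -3.99*u^5 - 3.37*u^4 + 2.98*u^3 + 0.0900000000000001*u^2 - 1.66*u + 6.1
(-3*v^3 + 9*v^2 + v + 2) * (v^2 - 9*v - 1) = -3*v^5 + 36*v^4 - 77*v^3 - 16*v^2 - 19*v - 2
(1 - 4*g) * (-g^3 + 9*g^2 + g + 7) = 4*g^4 - 37*g^3 + 5*g^2 - 27*g + 7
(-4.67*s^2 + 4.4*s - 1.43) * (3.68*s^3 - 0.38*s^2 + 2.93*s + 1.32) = -17.1856*s^5 + 17.9666*s^4 - 20.6175*s^3 + 7.271*s^2 + 1.6181*s - 1.8876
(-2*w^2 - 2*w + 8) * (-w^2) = 2*w^4 + 2*w^3 - 8*w^2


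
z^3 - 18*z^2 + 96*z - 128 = (z - 8)^2*(z - 2)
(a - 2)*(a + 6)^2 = a^3 + 10*a^2 + 12*a - 72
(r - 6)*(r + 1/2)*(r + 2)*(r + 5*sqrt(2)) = r^4 - 7*r^3/2 + 5*sqrt(2)*r^3 - 35*sqrt(2)*r^2/2 - 14*r^2 - 70*sqrt(2)*r - 6*r - 30*sqrt(2)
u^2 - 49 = (u - 7)*(u + 7)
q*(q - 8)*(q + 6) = q^3 - 2*q^2 - 48*q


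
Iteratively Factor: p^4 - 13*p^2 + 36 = (p + 3)*(p^3 - 3*p^2 - 4*p + 12) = (p - 2)*(p + 3)*(p^2 - p - 6) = (p - 3)*(p - 2)*(p + 3)*(p + 2)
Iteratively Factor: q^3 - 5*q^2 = (q)*(q^2 - 5*q) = q*(q - 5)*(q)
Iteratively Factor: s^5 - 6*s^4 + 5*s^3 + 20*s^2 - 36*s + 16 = (s - 1)*(s^4 - 5*s^3 + 20*s - 16) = (s - 4)*(s - 1)*(s^3 - s^2 - 4*s + 4) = (s - 4)*(s - 1)^2*(s^2 - 4) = (s - 4)*(s - 2)*(s - 1)^2*(s + 2)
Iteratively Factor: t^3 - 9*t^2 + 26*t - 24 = (t - 3)*(t^2 - 6*t + 8) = (t - 4)*(t - 3)*(t - 2)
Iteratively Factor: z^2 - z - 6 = (z + 2)*(z - 3)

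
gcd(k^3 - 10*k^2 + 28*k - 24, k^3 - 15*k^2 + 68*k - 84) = k^2 - 8*k + 12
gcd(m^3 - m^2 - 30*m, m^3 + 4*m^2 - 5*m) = m^2 + 5*m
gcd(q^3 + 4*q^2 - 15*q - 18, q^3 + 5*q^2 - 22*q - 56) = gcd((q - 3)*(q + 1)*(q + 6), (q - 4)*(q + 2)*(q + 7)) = 1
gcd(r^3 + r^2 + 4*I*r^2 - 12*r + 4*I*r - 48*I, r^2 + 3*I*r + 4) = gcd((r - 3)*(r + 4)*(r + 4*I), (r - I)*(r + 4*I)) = r + 4*I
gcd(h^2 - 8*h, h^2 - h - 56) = h - 8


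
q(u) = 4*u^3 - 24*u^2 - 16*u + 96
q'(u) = 12*u^2 - 48*u - 16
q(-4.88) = -862.32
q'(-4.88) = 504.01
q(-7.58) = -2903.75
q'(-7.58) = 1037.32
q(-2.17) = -23.17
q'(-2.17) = 144.67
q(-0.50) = 97.50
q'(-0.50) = 11.00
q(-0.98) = 84.87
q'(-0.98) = 42.56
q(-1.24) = 71.31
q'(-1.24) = 61.97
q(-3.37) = -275.74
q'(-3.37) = 282.04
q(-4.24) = -572.52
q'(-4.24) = 403.25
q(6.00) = 0.00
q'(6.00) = 128.00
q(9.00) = 924.00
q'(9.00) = 524.00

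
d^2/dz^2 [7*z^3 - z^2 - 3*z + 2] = 42*z - 2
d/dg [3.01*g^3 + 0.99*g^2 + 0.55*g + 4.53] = 9.03*g^2 + 1.98*g + 0.55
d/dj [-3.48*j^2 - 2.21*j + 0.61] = -6.96*j - 2.21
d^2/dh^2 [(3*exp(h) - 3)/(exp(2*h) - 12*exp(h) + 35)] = 3*(exp(4*h) + 8*exp(3*h) - 174*exp(2*h) + 416*exp(h) + 805)*exp(h)/(exp(6*h) - 36*exp(5*h) + 537*exp(4*h) - 4248*exp(3*h) + 18795*exp(2*h) - 44100*exp(h) + 42875)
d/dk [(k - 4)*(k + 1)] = 2*k - 3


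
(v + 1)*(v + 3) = v^2 + 4*v + 3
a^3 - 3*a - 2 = (a - 2)*(a + 1)^2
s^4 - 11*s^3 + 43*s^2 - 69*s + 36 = (s - 4)*(s - 3)^2*(s - 1)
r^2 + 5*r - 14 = (r - 2)*(r + 7)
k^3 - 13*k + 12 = (k - 3)*(k - 1)*(k + 4)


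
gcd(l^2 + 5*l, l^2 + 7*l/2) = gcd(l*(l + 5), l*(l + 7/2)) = l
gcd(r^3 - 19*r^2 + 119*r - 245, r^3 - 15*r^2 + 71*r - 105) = r^2 - 12*r + 35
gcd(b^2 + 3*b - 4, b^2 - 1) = b - 1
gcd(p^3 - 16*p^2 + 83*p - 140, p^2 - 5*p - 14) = p - 7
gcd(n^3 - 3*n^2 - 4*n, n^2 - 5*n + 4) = n - 4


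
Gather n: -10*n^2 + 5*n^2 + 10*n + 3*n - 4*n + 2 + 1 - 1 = -5*n^2 + 9*n + 2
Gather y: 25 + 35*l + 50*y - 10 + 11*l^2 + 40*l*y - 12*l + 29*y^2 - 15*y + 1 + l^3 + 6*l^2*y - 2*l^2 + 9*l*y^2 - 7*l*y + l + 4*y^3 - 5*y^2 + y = l^3 + 9*l^2 + 24*l + 4*y^3 + y^2*(9*l + 24) + y*(6*l^2 + 33*l + 36) + 16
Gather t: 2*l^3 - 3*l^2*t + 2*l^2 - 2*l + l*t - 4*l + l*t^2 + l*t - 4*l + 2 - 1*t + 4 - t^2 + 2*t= 2*l^3 + 2*l^2 - 10*l + t^2*(l - 1) + t*(-3*l^2 + 2*l + 1) + 6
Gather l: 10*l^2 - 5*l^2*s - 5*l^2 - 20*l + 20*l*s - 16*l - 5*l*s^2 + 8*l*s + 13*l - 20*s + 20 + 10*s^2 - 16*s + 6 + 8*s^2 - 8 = l^2*(5 - 5*s) + l*(-5*s^2 + 28*s - 23) + 18*s^2 - 36*s + 18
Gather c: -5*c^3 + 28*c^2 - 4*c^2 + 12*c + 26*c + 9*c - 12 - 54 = -5*c^3 + 24*c^2 + 47*c - 66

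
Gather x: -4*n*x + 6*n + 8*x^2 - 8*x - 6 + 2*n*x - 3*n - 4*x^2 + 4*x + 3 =3*n + 4*x^2 + x*(-2*n - 4) - 3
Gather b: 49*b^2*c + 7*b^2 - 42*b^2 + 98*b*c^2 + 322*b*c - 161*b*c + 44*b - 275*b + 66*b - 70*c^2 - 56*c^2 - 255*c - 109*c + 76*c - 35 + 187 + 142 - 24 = b^2*(49*c - 35) + b*(98*c^2 + 161*c - 165) - 126*c^2 - 288*c + 270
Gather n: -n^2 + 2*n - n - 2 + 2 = -n^2 + n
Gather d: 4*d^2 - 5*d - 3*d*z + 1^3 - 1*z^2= 4*d^2 + d*(-3*z - 5) - z^2 + 1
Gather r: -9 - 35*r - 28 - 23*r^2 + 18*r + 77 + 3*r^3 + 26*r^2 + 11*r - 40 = 3*r^3 + 3*r^2 - 6*r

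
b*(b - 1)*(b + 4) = b^3 + 3*b^2 - 4*b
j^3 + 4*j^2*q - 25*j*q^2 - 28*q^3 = (j - 4*q)*(j + q)*(j + 7*q)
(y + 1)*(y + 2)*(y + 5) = y^3 + 8*y^2 + 17*y + 10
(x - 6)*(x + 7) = x^2 + x - 42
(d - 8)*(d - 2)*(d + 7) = d^3 - 3*d^2 - 54*d + 112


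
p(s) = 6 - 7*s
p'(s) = -7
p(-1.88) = 19.16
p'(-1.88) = -7.00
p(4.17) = -23.19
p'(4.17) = -7.00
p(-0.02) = 6.14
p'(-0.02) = -7.00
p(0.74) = 0.82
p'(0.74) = -7.00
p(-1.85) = 18.95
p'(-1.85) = -7.00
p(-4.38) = 36.66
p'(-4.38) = -7.00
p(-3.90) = 33.30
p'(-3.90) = -7.00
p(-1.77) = 18.39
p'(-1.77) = -7.00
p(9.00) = -57.00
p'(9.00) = -7.00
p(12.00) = -78.00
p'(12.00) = -7.00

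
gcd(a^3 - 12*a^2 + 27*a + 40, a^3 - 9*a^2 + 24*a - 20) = a - 5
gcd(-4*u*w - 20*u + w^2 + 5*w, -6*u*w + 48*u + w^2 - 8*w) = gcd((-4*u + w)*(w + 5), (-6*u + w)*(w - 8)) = 1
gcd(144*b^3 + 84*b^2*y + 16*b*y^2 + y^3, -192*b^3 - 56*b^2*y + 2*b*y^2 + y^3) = 24*b^2 + 10*b*y + y^2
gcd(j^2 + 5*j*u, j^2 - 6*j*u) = j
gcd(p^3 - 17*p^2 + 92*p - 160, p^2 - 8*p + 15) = p - 5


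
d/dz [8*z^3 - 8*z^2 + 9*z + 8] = 24*z^2 - 16*z + 9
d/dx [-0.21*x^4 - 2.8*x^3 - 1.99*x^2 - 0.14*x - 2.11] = -0.84*x^3 - 8.4*x^2 - 3.98*x - 0.14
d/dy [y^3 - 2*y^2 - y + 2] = 3*y^2 - 4*y - 1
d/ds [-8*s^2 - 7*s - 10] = -16*s - 7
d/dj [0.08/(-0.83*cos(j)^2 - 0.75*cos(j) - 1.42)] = -(0.1328*cos(j) + 0.06)*sin(j)/(0.83*cos(j)^2 + 0.75*cos(j) + 1.42)^2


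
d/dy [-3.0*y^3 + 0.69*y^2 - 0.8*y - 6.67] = -9.0*y^2 + 1.38*y - 0.8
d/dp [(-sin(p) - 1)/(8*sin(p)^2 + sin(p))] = (8*cos(p) + 16/tan(p) + cos(p)/sin(p)^2)/(8*sin(p) + 1)^2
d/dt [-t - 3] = -1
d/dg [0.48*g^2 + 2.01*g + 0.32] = 0.96*g + 2.01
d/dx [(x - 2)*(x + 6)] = 2*x + 4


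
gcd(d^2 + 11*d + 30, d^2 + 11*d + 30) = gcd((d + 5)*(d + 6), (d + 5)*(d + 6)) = d^2 + 11*d + 30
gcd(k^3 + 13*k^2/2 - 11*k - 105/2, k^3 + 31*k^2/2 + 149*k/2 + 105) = k^2 + 19*k/2 + 35/2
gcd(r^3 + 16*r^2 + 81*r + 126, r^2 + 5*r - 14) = r + 7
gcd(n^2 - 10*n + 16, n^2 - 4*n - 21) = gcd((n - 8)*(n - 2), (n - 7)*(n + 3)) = 1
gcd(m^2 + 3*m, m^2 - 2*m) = m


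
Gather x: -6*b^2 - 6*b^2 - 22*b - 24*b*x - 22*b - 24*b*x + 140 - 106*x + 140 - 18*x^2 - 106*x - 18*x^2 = -12*b^2 - 44*b - 36*x^2 + x*(-48*b - 212) + 280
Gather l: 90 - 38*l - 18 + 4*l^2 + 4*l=4*l^2 - 34*l + 72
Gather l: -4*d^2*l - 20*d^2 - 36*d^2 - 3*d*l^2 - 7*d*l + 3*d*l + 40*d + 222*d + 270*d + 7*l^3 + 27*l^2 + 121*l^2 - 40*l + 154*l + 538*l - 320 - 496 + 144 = -56*d^2 + 532*d + 7*l^3 + l^2*(148 - 3*d) + l*(-4*d^2 - 4*d + 652) - 672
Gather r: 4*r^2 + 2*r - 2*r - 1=4*r^2 - 1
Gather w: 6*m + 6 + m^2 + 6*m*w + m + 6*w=m^2 + 7*m + w*(6*m + 6) + 6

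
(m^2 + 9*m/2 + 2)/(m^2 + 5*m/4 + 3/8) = 4*(m + 4)/(4*m + 3)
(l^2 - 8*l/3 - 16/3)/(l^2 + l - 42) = (l^2 - 8*l/3 - 16/3)/(l^2 + l - 42)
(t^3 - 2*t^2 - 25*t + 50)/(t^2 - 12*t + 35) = (t^2 + 3*t - 10)/(t - 7)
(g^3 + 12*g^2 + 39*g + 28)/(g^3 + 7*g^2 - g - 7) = (g + 4)/(g - 1)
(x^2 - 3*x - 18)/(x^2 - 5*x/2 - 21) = 2*(x + 3)/(2*x + 7)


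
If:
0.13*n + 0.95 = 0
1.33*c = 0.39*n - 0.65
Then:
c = -2.63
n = -7.31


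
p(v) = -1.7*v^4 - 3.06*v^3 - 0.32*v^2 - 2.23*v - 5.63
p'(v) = -6.8*v^3 - 9.18*v^2 - 0.64*v - 2.23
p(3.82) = -551.39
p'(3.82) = -517.69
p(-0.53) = -4.22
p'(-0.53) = -3.46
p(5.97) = -2840.91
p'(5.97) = -1780.11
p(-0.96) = -2.52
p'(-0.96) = -4.06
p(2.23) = -88.17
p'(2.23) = -124.72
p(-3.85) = -200.66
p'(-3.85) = 252.22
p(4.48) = -981.98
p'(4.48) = -800.77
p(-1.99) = -5.00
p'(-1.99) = 16.28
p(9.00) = -13436.06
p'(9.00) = -5708.77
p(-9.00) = -8934.44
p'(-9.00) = 4217.15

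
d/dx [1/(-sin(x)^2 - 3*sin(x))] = (2*sin(x) + 3)*cos(x)/((sin(x) + 3)^2*sin(x)^2)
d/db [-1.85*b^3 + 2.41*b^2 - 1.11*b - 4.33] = -5.55*b^2 + 4.82*b - 1.11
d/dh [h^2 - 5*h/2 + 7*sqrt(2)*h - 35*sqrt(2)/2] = 2*h - 5/2 + 7*sqrt(2)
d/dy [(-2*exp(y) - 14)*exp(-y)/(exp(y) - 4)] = 2*(exp(2*y) + 14*exp(y) - 28)*exp(-y)/(exp(2*y) - 8*exp(y) + 16)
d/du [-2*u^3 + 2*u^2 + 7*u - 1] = -6*u^2 + 4*u + 7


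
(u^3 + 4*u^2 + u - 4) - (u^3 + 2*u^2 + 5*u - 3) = 2*u^2 - 4*u - 1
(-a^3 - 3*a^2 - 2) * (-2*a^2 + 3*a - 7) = 2*a^5 + 3*a^4 - 2*a^3 + 25*a^2 - 6*a + 14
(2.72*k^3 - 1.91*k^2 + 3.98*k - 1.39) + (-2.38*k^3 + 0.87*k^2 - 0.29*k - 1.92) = 0.34*k^3 - 1.04*k^2 + 3.69*k - 3.31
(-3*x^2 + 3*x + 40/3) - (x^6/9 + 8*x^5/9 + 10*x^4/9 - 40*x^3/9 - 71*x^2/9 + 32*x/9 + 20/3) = -x^6/9 - 8*x^5/9 - 10*x^4/9 + 40*x^3/9 + 44*x^2/9 - 5*x/9 + 20/3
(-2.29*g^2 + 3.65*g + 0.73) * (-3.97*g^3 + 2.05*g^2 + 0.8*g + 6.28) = 9.0913*g^5 - 19.185*g^4 + 2.7524*g^3 - 9.9647*g^2 + 23.506*g + 4.5844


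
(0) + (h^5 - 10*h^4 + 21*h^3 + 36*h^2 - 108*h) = h^5 - 10*h^4 + 21*h^3 + 36*h^2 - 108*h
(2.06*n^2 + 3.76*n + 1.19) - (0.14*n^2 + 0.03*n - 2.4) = 1.92*n^2 + 3.73*n + 3.59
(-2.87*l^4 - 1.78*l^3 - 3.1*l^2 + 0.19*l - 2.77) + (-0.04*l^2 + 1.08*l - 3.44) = -2.87*l^4 - 1.78*l^3 - 3.14*l^2 + 1.27*l - 6.21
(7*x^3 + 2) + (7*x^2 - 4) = 7*x^3 + 7*x^2 - 2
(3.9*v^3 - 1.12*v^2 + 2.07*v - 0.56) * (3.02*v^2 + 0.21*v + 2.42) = 11.778*v^5 - 2.5634*v^4 + 15.4542*v^3 - 3.9669*v^2 + 4.8918*v - 1.3552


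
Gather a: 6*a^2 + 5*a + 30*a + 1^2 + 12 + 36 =6*a^2 + 35*a + 49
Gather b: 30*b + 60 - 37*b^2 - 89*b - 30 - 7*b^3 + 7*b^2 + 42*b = -7*b^3 - 30*b^2 - 17*b + 30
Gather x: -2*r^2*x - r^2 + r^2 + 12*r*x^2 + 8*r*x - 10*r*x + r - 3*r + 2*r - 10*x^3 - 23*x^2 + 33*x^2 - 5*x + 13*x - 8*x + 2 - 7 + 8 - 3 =-10*x^3 + x^2*(12*r + 10) + x*(-2*r^2 - 2*r)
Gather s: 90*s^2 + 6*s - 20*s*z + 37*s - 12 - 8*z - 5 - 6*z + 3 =90*s^2 + s*(43 - 20*z) - 14*z - 14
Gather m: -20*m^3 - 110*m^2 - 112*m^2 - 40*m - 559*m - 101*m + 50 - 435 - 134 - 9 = -20*m^3 - 222*m^2 - 700*m - 528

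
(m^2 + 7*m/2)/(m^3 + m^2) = (m + 7/2)/(m*(m + 1))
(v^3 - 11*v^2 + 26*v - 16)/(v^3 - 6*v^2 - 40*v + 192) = (v^2 - 3*v + 2)/(v^2 + 2*v - 24)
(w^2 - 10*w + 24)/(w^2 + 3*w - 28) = (w - 6)/(w + 7)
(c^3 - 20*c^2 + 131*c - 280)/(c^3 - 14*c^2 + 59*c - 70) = (c - 8)/(c - 2)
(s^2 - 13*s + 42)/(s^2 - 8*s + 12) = (s - 7)/(s - 2)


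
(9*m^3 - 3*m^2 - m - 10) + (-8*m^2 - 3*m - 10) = 9*m^3 - 11*m^2 - 4*m - 20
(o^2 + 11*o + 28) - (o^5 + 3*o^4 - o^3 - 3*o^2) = -o^5 - 3*o^4 + o^3 + 4*o^2 + 11*o + 28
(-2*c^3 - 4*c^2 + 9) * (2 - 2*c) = 4*c^4 + 4*c^3 - 8*c^2 - 18*c + 18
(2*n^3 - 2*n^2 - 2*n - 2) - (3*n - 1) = 2*n^3 - 2*n^2 - 5*n - 1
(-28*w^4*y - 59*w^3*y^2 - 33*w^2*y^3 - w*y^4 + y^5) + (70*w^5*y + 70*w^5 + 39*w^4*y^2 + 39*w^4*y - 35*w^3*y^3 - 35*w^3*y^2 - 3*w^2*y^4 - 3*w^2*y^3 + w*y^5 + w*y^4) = 70*w^5*y + 70*w^5 + 39*w^4*y^2 + 11*w^4*y - 35*w^3*y^3 - 94*w^3*y^2 - 3*w^2*y^4 - 36*w^2*y^3 + w*y^5 + y^5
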